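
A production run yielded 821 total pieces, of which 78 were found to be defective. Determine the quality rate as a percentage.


Formula: Quality Rate = Good Pieces / Total Pieces * 100
Good pieces = 821 - 78 = 743
QR = 743 / 821 * 100 = 90.5%

90.5%


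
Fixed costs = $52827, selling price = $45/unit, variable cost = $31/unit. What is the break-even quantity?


Formula: BEQ = Fixed Costs / (Price - Variable Cost)
Contribution margin = $45 - $31 = $14/unit
BEQ = ceil($52827 / $14/unit) = ceil(3773.36) = 3774 units

3774 units


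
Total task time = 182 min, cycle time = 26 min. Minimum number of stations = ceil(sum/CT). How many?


Formula: N_min = ceil(Sum of Task Times / Cycle Time)
N_min = ceil(182 min / 26 min) = ceil(7.0)
N_min = 7 stations

7


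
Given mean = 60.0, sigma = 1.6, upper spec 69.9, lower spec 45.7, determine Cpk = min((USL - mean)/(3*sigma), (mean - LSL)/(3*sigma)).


Cpu = (69.9 - 60.0) / (3 * 1.6) = 2.06
Cpl = (60.0 - 45.7) / (3 * 1.6) = 2.98
Cpk = min(2.06, 2.98) = 2.06

2.06


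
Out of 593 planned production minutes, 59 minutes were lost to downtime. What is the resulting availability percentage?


Formula: Availability = (Planned Time - Downtime) / Planned Time * 100
Uptime = 593 - 59 = 534 min
Availability = 534 / 593 * 100 = 90.1%

90.1%


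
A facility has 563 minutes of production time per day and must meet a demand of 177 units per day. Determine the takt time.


Formula: Takt Time = Available Production Time / Customer Demand
Takt = 563 min/day / 177 units/day
Takt = 3.18 min/unit

3.18 min/unit


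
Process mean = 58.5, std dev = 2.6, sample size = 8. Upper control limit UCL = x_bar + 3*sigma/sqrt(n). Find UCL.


UCL = 58.5 + 3 * 2.6 / sqrt(8)

61.26


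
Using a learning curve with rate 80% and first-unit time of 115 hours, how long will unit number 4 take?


Formula: T_n = T_1 * (learning_rate)^(log2(n)) where learning_rate = rate/100
Doublings = log2(4) = 2
T_n = 115 * 0.8^2
T_n = 115 * 0.64 = 73.6 hours

73.6 hours


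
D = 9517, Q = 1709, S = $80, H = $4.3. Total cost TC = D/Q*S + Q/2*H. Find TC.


TC = 9517/1709 * 80 + 1709/2 * 4.3

$4119.85


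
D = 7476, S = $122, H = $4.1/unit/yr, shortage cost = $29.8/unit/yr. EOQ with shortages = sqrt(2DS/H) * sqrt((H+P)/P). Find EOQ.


Formula: EOQ* = sqrt(2DS/H) * sqrt((H+P)/P)
Base EOQ = sqrt(2*7476*122/4.1) = 667.02 units
Correction = sqrt((4.1+29.8)/29.8) = 1.06658
EOQ* = 667.02 * 1.06658 = 711.4 units

711.4 units


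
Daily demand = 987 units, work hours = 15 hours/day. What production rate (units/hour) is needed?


Formula: Production Rate = Daily Demand / Available Hours
Rate = 987 units/day / 15 hours/day
Rate = 65.8 units/hour

65.8 units/hour


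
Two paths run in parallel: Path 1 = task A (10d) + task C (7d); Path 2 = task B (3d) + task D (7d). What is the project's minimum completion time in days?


Path 1 = 10 + 7 = 17 days
Path 2 = 3 + 7 = 10 days
Duration = max(17, 10) = 17 days

17 days


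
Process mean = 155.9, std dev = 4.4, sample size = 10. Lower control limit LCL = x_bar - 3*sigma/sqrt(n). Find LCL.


LCL = 155.9 - 3 * 4.4 / sqrt(10)

151.73


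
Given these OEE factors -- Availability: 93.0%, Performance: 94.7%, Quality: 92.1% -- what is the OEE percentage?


Formula: OEE = Availability * Performance * Quality / 10000
A * P = 93.0% * 94.7% / 100 = 88.07%
OEE = 88.07% * 92.1% / 100 = 81.1%

81.1%


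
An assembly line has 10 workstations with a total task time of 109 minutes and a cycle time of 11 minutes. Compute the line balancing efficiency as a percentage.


Formula: Efficiency = Sum of Task Times / (N_stations * CT) * 100
Total station capacity = 10 stations * 11 min = 110 min
Efficiency = 109 / 110 * 100 = 99.1%

99.1%


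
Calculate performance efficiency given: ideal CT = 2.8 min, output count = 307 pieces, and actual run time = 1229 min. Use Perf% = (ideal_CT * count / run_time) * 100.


Formula: Performance = (Ideal CT * Total Count) / Run Time * 100
Ideal output time = 2.8 * 307 = 859.6 min
Performance = 859.6 / 1229 * 100 = 69.9%

69.9%


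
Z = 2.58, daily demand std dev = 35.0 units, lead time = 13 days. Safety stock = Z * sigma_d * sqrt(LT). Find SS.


Formula: SS = z * sigma_d * sqrt(LT)
sqrt(LT) = sqrt(13) = 3.6056
SS = 2.58 * 35.0 * 3.6056
SS = 325.6 units

325.6 units


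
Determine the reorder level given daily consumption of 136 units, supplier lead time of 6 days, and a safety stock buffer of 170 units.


Formula: ROP = (Daily Demand * Lead Time) + Safety Stock
Demand during lead time = 136 * 6 = 816 units
ROP = 816 + 170 = 986 units

986 units


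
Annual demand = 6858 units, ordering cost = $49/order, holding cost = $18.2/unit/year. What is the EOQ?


Formula: EOQ = sqrt(2 * D * S / H)
Numerator: 2 * 6858 * 49 = 672084
2DS/H = 672084 / 18.2 = 36927.7
EOQ = sqrt(36927.7) = 192.2 units

192.2 units


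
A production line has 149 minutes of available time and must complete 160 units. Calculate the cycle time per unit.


Formula: CT = Available Time / Number of Units
CT = 149 min / 160 units
CT = 0.93 min/unit

0.93 min/unit


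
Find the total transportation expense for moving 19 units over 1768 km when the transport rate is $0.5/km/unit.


TC = dist * cost * units = 1768 * 0.5 * 19 = $16796.00

$16796.00


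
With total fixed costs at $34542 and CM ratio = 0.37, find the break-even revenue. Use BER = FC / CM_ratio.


Formula: BER = Fixed Costs / Contribution Margin Ratio
BER = $34542 / 0.37
BER = $93356.76 (to the nearest cent)

$93356.76


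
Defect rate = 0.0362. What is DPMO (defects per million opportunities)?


DPMO = defect_rate * 1000000 = 0.0362 * 1000000

36200


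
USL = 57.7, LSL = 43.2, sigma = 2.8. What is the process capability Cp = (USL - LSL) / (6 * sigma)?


Cp = (57.7 - 43.2) / (6 * 2.8)

0.86


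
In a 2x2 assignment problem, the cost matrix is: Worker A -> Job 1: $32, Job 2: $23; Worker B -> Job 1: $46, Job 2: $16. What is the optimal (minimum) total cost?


Option 1: A->1 + B->2 = $32 + $16 = $48
Option 2: A->2 + B->1 = $23 + $46 = $69
Min cost = min($48, $69) = $48

$48


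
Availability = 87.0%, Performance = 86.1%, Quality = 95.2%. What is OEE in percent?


Formula: OEE = Availability * Performance * Quality / 10000
A * P = 87.0% * 86.1% / 100 = 74.91%
OEE = 74.91% * 95.2% / 100 = 71.3%

71.3%


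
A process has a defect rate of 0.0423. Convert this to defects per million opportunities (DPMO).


DPMO = defect_rate * 1000000 = 0.0423 * 1000000

42300


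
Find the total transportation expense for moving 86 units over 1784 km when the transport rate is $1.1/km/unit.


TC = dist * cost * units = 1784 * 1.1 * 86 = $168766.40

$168766.40


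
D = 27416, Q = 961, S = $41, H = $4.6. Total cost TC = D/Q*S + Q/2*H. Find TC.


TC = 27416/961 * 41 + 961/2 * 4.6

$3379.97


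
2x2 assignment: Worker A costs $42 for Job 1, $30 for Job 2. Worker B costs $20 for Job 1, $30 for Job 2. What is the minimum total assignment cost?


Option 1: A->1 + B->2 = $42 + $30 = $72
Option 2: A->2 + B->1 = $30 + $20 = $50
Min cost = min($72, $50) = $50

$50


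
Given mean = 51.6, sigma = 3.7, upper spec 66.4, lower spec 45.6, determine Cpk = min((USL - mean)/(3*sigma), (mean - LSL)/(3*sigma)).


Cpu = (66.4 - 51.6) / (3 * 3.7) = 1.33
Cpl = (51.6 - 45.6) / (3 * 3.7) = 0.54
Cpk = min(1.33, 0.54) = 0.54

0.54


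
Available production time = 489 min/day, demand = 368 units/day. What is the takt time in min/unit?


Formula: Takt Time = Available Production Time / Customer Demand
Takt = 489 min/day / 368 units/day
Takt = 1.33 min/unit

1.33 min/unit


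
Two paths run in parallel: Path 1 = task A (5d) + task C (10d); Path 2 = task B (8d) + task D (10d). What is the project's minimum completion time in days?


Path 1 = 5 + 10 = 15 days
Path 2 = 8 + 10 = 18 days
Duration = max(15, 18) = 18 days

18 days


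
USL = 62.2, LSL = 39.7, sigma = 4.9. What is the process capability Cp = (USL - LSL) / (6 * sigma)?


Cp = (62.2 - 39.7) / (6 * 4.9)

0.77


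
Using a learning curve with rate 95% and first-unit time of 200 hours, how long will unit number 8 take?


Formula: T_n = T_1 * (learning_rate)^(log2(n)) where learning_rate = rate/100
Doublings = log2(8) = 3
T_n = 200 * 0.95^3
T_n = 200 * 0.8574 = 171.5 hours

171.5 hours


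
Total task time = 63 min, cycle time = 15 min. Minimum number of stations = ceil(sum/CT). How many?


Formula: N_min = ceil(Sum of Task Times / Cycle Time)
N_min = ceil(63 min / 15 min) = ceil(4.2)
N_min = 5 stations

5


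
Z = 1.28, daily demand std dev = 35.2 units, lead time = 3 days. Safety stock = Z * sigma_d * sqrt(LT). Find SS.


Formula: SS = z * sigma_d * sqrt(LT)
sqrt(LT) = sqrt(3) = 1.7321
SS = 1.28 * 35.2 * 1.7321
SS = 78.0 units

78.0 units


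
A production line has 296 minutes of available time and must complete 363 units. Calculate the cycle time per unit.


Formula: CT = Available Time / Number of Units
CT = 296 min / 363 units
CT = 0.82 min/unit

0.82 min/unit


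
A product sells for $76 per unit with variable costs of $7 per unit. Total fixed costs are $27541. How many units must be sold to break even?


Formula: BEQ = Fixed Costs / (Price - Variable Cost)
Contribution margin = $76 - $7 = $69/unit
BEQ = ceil($27541 / $69/unit) = ceil(399.14) = 400 units

400 units


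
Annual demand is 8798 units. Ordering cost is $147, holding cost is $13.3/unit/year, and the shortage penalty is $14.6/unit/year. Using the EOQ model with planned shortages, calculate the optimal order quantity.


Formula: EOQ* = sqrt(2DS/H) * sqrt((H+P)/P)
Base EOQ = sqrt(2*8798*147/13.3) = 441.0 units
Correction = sqrt((13.3+14.6)/14.6) = 1.38237
EOQ* = 441.0 * 1.38237 = 609.6 units

609.6 units


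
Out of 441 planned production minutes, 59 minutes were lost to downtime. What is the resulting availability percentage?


Formula: Availability = (Planned Time - Downtime) / Planned Time * 100
Uptime = 441 - 59 = 382 min
Availability = 382 / 441 * 100 = 86.6%

86.6%


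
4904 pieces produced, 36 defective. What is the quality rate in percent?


Formula: Quality Rate = Good Pieces / Total Pieces * 100
Good pieces = 4904 - 36 = 4868
QR = 4868 / 4904 * 100 = 99.3%

99.3%


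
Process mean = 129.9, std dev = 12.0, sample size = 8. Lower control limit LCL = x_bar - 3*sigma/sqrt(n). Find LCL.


LCL = 129.9 - 3 * 12.0 / sqrt(8)

117.17


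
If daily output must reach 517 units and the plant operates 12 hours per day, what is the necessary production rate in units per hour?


Formula: Production Rate = Daily Demand / Available Hours
Rate = 517 units/day / 12 hours/day
Rate = 43.1 units/hour

43.1 units/hour


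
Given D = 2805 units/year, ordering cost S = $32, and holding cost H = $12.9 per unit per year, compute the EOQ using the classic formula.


Formula: EOQ = sqrt(2 * D * S / H)
Numerator: 2 * 2805 * 32 = 179520
2DS/H = 179520 / 12.9 = 13916.3
EOQ = sqrt(13916.3) = 118.0 units

118.0 units


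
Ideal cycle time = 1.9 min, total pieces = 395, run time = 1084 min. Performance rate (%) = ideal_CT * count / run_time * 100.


Formula: Performance = (Ideal CT * Total Count) / Run Time * 100
Ideal output time = 1.9 * 395 = 750.5 min
Performance = 750.5 / 1084 * 100 = 69.2%

69.2%


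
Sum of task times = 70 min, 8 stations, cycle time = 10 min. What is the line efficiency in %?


Formula: Efficiency = Sum of Task Times / (N_stations * CT) * 100
Total station capacity = 8 stations * 10 min = 80 min
Efficiency = 70 / 80 * 100 = 87.5%

87.5%


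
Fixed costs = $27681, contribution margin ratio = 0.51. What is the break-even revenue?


Formula: BER = Fixed Costs / Contribution Margin Ratio
BER = $27681 / 0.51
BER = $54276.47 (to the nearest cent)

$54276.47


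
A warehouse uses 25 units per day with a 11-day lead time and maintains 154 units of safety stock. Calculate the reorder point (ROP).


Formula: ROP = (Daily Demand * Lead Time) + Safety Stock
Demand during lead time = 25 * 11 = 275 units
ROP = 275 + 154 = 429 units

429 units


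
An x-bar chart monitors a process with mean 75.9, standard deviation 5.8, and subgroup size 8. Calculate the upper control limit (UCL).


UCL = 75.9 + 3 * 5.8 / sqrt(8)

82.05


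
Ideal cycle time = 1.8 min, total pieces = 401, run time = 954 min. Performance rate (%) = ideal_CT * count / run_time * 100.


Formula: Performance = (Ideal CT * Total Count) / Run Time * 100
Ideal output time = 1.8 * 401 = 721.8 min
Performance = 721.8 / 954 * 100 = 75.7%

75.7%


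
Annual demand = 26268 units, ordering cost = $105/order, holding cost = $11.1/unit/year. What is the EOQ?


Formula: EOQ = sqrt(2 * D * S / H)
Numerator: 2 * 26268 * 105 = 5516280
2DS/H = 5516280 / 11.1 = 496962.2
EOQ = sqrt(496962.2) = 705.0 units

705.0 units


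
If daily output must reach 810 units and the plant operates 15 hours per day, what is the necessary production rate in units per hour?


Formula: Production Rate = Daily Demand / Available Hours
Rate = 810 units/day / 15 hours/day
Rate = 54.0 units/hour

54.0 units/hour


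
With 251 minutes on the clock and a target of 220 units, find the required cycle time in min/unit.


Formula: CT = Available Time / Number of Units
CT = 251 min / 220 units
CT = 1.14 min/unit

1.14 min/unit


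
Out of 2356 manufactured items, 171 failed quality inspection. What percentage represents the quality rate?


Formula: Quality Rate = Good Pieces / Total Pieces * 100
Good pieces = 2356 - 171 = 2185
QR = 2185 / 2356 * 100 = 92.7%

92.7%


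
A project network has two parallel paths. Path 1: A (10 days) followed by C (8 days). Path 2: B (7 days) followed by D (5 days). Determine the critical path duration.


Path 1 = 10 + 8 = 18 days
Path 2 = 7 + 5 = 12 days
Duration = max(18, 12) = 18 days

18 days


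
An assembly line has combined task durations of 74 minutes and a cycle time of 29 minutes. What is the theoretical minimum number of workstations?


Formula: N_min = ceil(Sum of Task Times / Cycle Time)
N_min = ceil(74 min / 29 min) = ceil(2.5517)
N_min = 3 stations

3


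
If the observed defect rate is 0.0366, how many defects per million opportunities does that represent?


DPMO = defect_rate * 1000000 = 0.0366 * 1000000

36600


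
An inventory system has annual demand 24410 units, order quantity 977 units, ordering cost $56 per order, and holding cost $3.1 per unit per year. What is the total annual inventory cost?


TC = 24410/977 * 56 + 977/2 * 3.1

$2913.49


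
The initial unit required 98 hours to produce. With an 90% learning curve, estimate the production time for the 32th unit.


Formula: T_n = T_1 * (learning_rate)^(log2(n)) where learning_rate = rate/100
Doublings = log2(32) = 5
T_n = 98 * 0.9^5
T_n = 98 * 0.5905 = 57.9 hours

57.9 hours


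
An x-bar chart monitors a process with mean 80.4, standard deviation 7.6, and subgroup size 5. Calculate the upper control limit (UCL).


UCL = 80.4 + 3 * 7.6 / sqrt(5)

90.6


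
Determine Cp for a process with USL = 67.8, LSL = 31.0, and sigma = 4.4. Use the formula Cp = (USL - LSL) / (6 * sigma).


Cp = (67.8 - 31.0) / (6 * 4.4)

1.39


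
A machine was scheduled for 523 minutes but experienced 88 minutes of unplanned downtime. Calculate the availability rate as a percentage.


Formula: Availability = (Planned Time - Downtime) / Planned Time * 100
Uptime = 523 - 88 = 435 min
Availability = 435 / 523 * 100 = 83.2%

83.2%


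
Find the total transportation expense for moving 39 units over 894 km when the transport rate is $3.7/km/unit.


TC = dist * cost * units = 894 * 3.7 * 39 = $129004.20

$129004.20


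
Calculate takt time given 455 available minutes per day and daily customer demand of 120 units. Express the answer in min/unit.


Formula: Takt Time = Available Production Time / Customer Demand
Takt = 455 min/day / 120 units/day
Takt = 3.79 min/unit

3.79 min/unit


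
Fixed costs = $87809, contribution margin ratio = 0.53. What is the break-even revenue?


Formula: BER = Fixed Costs / Contribution Margin Ratio
BER = $87809 / 0.53
BER = $165677.36 (to the nearest cent)

$165677.36


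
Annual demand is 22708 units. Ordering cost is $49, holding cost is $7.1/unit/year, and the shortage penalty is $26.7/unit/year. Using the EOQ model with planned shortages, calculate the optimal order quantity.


Formula: EOQ* = sqrt(2DS/H) * sqrt((H+P)/P)
Base EOQ = sqrt(2*22708*49/7.1) = 559.85 units
Correction = sqrt((7.1+26.7)/26.7) = 1.12513
EOQ* = 559.85 * 1.12513 = 629.9 units

629.9 units


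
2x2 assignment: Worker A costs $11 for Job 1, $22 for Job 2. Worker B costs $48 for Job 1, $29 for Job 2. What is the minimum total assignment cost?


Option 1: A->1 + B->2 = $11 + $29 = $40
Option 2: A->2 + B->1 = $22 + $48 = $70
Min cost = min($40, $70) = $40

$40


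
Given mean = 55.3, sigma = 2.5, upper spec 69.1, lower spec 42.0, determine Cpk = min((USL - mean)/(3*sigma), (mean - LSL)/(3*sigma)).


Cpu = (69.1 - 55.3) / (3 * 2.5) = 1.84
Cpl = (55.3 - 42.0) / (3 * 2.5) = 1.77
Cpk = min(1.84, 1.77) = 1.77

1.77


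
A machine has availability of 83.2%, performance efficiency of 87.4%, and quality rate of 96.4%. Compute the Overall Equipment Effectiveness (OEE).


Formula: OEE = Availability * Performance * Quality / 10000
A * P = 83.2% * 87.4% / 100 = 72.72%
OEE = 72.72% * 96.4% / 100 = 70.1%

70.1%


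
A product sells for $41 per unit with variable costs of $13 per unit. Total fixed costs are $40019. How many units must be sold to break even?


Formula: BEQ = Fixed Costs / (Price - Variable Cost)
Contribution margin = $41 - $13 = $28/unit
BEQ = ceil($40019 / $28/unit) = ceil(1429.25) = 1430 units

1430 units


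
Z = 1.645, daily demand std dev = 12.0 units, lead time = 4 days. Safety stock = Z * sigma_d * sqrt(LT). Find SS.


Formula: SS = z * sigma_d * sqrt(LT)
sqrt(LT) = sqrt(4) = 2.0
SS = 1.645 * 12.0 * 2.0
SS = 39.5 units

39.5 units


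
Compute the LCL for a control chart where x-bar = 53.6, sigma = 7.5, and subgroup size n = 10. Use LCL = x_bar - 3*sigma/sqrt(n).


LCL = 53.6 - 3 * 7.5 / sqrt(10)

46.48


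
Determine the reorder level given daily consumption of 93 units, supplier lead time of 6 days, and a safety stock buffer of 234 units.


Formula: ROP = (Daily Demand * Lead Time) + Safety Stock
Demand during lead time = 93 * 6 = 558 units
ROP = 558 + 234 = 792 units

792 units


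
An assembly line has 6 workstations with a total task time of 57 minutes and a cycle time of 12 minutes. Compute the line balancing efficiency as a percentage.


Formula: Efficiency = Sum of Task Times / (N_stations * CT) * 100
Total station capacity = 6 stations * 12 min = 72 min
Efficiency = 57 / 72 * 100 = 79.2%

79.2%


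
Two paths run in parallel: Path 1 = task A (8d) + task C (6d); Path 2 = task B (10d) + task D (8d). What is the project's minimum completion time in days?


Path 1 = 8 + 6 = 14 days
Path 2 = 10 + 8 = 18 days
Duration = max(14, 18) = 18 days

18 days


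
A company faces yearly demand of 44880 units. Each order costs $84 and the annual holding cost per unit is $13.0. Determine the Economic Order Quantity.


Formula: EOQ = sqrt(2 * D * S / H)
Numerator: 2 * 44880 * 84 = 7539840
2DS/H = 7539840 / 13.0 = 579987.7
EOQ = sqrt(579987.7) = 761.6 units

761.6 units


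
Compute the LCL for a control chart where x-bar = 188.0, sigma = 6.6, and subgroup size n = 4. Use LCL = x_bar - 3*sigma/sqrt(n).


LCL = 188.0 - 3 * 6.6 / sqrt(4)

178.1


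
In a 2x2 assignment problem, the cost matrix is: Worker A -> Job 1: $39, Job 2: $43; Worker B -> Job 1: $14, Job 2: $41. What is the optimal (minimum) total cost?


Option 1: A->1 + B->2 = $39 + $41 = $80
Option 2: A->2 + B->1 = $43 + $14 = $57
Min cost = min($80, $57) = $57

$57


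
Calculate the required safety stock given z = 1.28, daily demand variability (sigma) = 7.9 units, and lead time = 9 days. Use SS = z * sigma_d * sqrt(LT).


Formula: SS = z * sigma_d * sqrt(LT)
sqrt(LT) = sqrt(9) = 3.0
SS = 1.28 * 7.9 * 3.0
SS = 30.3 units

30.3 units


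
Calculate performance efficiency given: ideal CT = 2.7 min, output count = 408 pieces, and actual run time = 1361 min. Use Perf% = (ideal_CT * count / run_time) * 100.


Formula: Performance = (Ideal CT * Total Count) / Run Time * 100
Ideal output time = 2.7 * 408 = 1101.6 min
Performance = 1101.6 / 1361 * 100 = 80.9%

80.9%


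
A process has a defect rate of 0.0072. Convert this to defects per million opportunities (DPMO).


DPMO = defect_rate * 1000000 = 0.0072 * 1000000

7200


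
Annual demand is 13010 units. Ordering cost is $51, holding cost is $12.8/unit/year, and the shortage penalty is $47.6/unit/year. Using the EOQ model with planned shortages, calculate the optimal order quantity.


Formula: EOQ* = sqrt(2DS/H) * sqrt((H+P)/P)
Base EOQ = sqrt(2*13010*51/12.8) = 321.98 units
Correction = sqrt((12.8+47.6)/47.6) = 1.12646
EOQ* = 321.98 * 1.12646 = 362.7 units

362.7 units


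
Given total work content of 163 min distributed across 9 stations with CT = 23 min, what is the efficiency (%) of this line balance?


Formula: Efficiency = Sum of Task Times / (N_stations * CT) * 100
Total station capacity = 9 stations * 23 min = 207 min
Efficiency = 163 / 207 * 100 = 78.7%

78.7%


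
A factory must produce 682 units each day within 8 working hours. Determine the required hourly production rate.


Formula: Production Rate = Daily Demand / Available Hours
Rate = 682 units/day / 8 hours/day
Rate = 85.3 units/hour

85.3 units/hour


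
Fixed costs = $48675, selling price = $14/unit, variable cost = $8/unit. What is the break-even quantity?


Formula: BEQ = Fixed Costs / (Price - Variable Cost)
Contribution margin = $14 - $8 = $6/unit
BEQ = ceil($48675 / $6/unit) = ceil(8112.5) = 8113 units

8113 units


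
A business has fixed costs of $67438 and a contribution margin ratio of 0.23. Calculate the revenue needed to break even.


Formula: BER = Fixed Costs / Contribution Margin Ratio
BER = $67438 / 0.23
BER = $293208.70 (to the nearest cent)

$293208.70


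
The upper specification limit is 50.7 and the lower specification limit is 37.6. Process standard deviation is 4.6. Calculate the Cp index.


Cp = (50.7 - 37.6) / (6 * 4.6)

0.47


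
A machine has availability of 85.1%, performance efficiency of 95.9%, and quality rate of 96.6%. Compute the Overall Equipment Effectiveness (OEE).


Formula: OEE = Availability * Performance * Quality / 10000
A * P = 85.1% * 95.9% / 100 = 81.61%
OEE = 81.61% * 96.6% / 100 = 78.8%

78.8%


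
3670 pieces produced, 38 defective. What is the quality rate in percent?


Formula: Quality Rate = Good Pieces / Total Pieces * 100
Good pieces = 3670 - 38 = 3632
QR = 3632 / 3670 * 100 = 99.0%

99.0%


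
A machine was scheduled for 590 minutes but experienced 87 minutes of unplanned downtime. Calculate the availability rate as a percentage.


Formula: Availability = (Planned Time - Downtime) / Planned Time * 100
Uptime = 590 - 87 = 503 min
Availability = 503 / 590 * 100 = 85.3%

85.3%


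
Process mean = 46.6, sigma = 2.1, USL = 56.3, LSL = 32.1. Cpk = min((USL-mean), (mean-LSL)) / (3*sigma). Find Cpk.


Cpu = (56.3 - 46.6) / (3 * 2.1) = 1.54
Cpl = (46.6 - 32.1) / (3 * 2.1) = 2.3
Cpk = min(1.54, 2.3) = 1.54

1.54


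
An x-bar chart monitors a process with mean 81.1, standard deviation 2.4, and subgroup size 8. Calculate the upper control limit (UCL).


UCL = 81.1 + 3 * 2.4 / sqrt(8)

83.65


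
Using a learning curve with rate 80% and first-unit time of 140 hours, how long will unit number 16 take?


Formula: T_n = T_1 * (learning_rate)^(log2(n)) where learning_rate = rate/100
Doublings = log2(16) = 4
T_n = 140 * 0.8^4
T_n = 140 * 0.4096 = 57.3 hours

57.3 hours


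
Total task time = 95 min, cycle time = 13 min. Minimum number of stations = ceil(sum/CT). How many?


Formula: N_min = ceil(Sum of Task Times / Cycle Time)
N_min = ceil(95 min / 13 min) = ceil(7.3077)
N_min = 8 stations

8


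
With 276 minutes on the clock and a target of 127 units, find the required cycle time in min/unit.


Formula: CT = Available Time / Number of Units
CT = 276 min / 127 units
CT = 2.17 min/unit

2.17 min/unit


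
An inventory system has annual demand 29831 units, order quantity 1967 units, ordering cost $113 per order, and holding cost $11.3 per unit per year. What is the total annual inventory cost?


TC = 29831/1967 * 113 + 1967/2 * 11.3

$12827.28


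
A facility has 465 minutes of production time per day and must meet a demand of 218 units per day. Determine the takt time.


Formula: Takt Time = Available Production Time / Customer Demand
Takt = 465 min/day / 218 units/day
Takt = 2.13 min/unit

2.13 min/unit


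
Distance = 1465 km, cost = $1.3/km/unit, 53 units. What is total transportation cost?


TC = dist * cost * units = 1465 * 1.3 * 53 = $100938.50

$100938.50


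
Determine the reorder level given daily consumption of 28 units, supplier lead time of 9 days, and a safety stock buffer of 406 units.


Formula: ROP = (Daily Demand * Lead Time) + Safety Stock
Demand during lead time = 28 * 9 = 252 units
ROP = 252 + 406 = 658 units

658 units


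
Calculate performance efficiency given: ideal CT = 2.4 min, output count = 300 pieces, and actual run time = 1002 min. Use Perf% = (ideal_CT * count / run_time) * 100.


Formula: Performance = (Ideal CT * Total Count) / Run Time * 100
Ideal output time = 2.4 * 300 = 720.0 min
Performance = 720.0 / 1002 * 100 = 71.9%

71.9%


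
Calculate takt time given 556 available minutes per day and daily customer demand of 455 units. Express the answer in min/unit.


Formula: Takt Time = Available Production Time / Customer Demand
Takt = 556 min/day / 455 units/day
Takt = 1.22 min/unit

1.22 min/unit


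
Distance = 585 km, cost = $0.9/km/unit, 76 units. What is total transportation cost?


TC = dist * cost * units = 585 * 0.9 * 76 = $40014.00

$40014.00


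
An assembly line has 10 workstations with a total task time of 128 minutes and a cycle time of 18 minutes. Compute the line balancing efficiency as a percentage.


Formula: Efficiency = Sum of Task Times / (N_stations * CT) * 100
Total station capacity = 10 stations * 18 min = 180 min
Efficiency = 128 / 180 * 100 = 71.1%

71.1%


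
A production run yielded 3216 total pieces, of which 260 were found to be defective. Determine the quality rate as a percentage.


Formula: Quality Rate = Good Pieces / Total Pieces * 100
Good pieces = 3216 - 260 = 2956
QR = 2956 / 3216 * 100 = 91.9%

91.9%


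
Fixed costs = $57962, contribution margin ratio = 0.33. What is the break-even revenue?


Formula: BER = Fixed Costs / Contribution Margin Ratio
BER = $57962 / 0.33
BER = $175642.42 (to the nearest cent)

$175642.42


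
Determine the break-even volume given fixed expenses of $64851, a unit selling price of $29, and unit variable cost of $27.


Formula: BEQ = Fixed Costs / (Price - Variable Cost)
Contribution margin = $29 - $27 = $2/unit
BEQ = ceil($64851 / $2/unit) = ceil(32425.5) = 32426 units

32426 units


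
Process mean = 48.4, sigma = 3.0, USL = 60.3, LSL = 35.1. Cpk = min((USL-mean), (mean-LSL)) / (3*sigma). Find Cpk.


Cpu = (60.3 - 48.4) / (3 * 3.0) = 1.32
Cpl = (48.4 - 35.1) / (3 * 3.0) = 1.48
Cpk = min(1.32, 1.48) = 1.32

1.32


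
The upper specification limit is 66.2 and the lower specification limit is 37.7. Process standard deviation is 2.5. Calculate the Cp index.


Cp = (66.2 - 37.7) / (6 * 2.5)

1.9


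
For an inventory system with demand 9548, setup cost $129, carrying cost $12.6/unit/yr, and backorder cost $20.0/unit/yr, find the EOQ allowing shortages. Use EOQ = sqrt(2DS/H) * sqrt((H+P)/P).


Formula: EOQ* = sqrt(2DS/H) * sqrt((H+P)/P)
Base EOQ = sqrt(2*9548*129/12.6) = 442.16 units
Correction = sqrt((12.6+20.0)/20.0) = 1.27671
EOQ* = 442.16 * 1.27671 = 564.5 units

564.5 units


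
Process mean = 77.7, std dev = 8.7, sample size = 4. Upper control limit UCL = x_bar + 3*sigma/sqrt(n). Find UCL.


UCL = 77.7 + 3 * 8.7 / sqrt(4)

90.75


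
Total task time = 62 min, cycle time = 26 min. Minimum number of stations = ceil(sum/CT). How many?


Formula: N_min = ceil(Sum of Task Times / Cycle Time)
N_min = ceil(62 min / 26 min) = ceil(2.3846)
N_min = 3 stations

3


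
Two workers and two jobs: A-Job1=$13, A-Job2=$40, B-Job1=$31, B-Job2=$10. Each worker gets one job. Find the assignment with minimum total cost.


Option 1: A->1 + B->2 = $13 + $10 = $23
Option 2: A->2 + B->1 = $40 + $31 = $71
Min cost = min($23, $71) = $23

$23


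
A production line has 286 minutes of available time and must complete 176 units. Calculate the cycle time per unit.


Formula: CT = Available Time / Number of Units
CT = 286 min / 176 units
CT = 1.63 min/unit

1.63 min/unit


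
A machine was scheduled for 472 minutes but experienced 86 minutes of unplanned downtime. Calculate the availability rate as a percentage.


Formula: Availability = (Planned Time - Downtime) / Planned Time * 100
Uptime = 472 - 86 = 386 min
Availability = 386 / 472 * 100 = 81.8%

81.8%


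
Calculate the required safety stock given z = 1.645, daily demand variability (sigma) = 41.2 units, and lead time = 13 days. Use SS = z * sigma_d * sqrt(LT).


Formula: SS = z * sigma_d * sqrt(LT)
sqrt(LT) = sqrt(13) = 3.6056
SS = 1.645 * 41.2 * 3.6056
SS = 244.4 units

244.4 units


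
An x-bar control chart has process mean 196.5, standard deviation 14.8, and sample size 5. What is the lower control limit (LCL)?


LCL = 196.5 - 3 * 14.8 / sqrt(5)

176.64


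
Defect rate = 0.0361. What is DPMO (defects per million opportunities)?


DPMO = defect_rate * 1000000 = 0.0361 * 1000000

36100


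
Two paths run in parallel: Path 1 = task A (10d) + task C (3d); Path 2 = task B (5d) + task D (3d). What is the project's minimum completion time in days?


Path 1 = 10 + 3 = 13 days
Path 2 = 5 + 3 = 8 days
Duration = max(13, 8) = 13 days

13 days


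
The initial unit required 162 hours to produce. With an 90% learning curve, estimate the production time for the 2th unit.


Formula: T_n = T_1 * (learning_rate)^(log2(n)) where learning_rate = rate/100
Doublings = log2(2) = 1
T_n = 162 * 0.9^1
T_n = 162 * 0.9 = 145.8 hours

145.8 hours


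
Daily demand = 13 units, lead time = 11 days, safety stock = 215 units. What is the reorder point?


Formula: ROP = (Daily Demand * Lead Time) + Safety Stock
Demand during lead time = 13 * 11 = 143 units
ROP = 143 + 215 = 358 units

358 units


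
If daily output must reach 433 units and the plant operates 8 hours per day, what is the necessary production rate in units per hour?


Formula: Production Rate = Daily Demand / Available Hours
Rate = 433 units/day / 8 hours/day
Rate = 54.1 units/hour

54.1 units/hour


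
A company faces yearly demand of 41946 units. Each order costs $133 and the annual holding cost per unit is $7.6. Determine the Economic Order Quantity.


Formula: EOQ = sqrt(2 * D * S / H)
Numerator: 2 * 41946 * 133 = 11157636
2DS/H = 11157636 / 7.6 = 1468110.0
EOQ = sqrt(1468110.0) = 1211.7 units

1211.7 units


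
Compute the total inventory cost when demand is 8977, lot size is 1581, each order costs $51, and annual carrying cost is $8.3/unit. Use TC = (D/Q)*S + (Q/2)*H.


TC = 8977/1581 * 51 + 1581/2 * 8.3

$6850.73


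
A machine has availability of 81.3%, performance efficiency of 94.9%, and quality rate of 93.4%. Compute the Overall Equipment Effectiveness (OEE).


Formula: OEE = Availability * Performance * Quality / 10000
A * P = 81.3% * 94.9% / 100 = 77.15%
OEE = 77.15% * 93.4% / 100 = 72.1%

72.1%


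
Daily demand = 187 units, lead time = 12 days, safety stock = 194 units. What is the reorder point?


Formula: ROP = (Daily Demand * Lead Time) + Safety Stock
Demand during lead time = 187 * 12 = 2244 units
ROP = 2244 + 194 = 2438 units

2438 units


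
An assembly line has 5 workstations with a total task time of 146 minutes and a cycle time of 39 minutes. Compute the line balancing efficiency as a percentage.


Formula: Efficiency = Sum of Task Times / (N_stations * CT) * 100
Total station capacity = 5 stations * 39 min = 195 min
Efficiency = 146 / 195 * 100 = 74.9%

74.9%


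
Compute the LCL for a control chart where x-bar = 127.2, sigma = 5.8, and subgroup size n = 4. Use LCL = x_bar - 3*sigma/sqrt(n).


LCL = 127.2 - 3 * 5.8 / sqrt(4)

118.5


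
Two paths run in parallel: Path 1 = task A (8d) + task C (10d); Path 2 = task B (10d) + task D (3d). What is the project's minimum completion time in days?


Path 1 = 8 + 10 = 18 days
Path 2 = 10 + 3 = 13 days
Duration = max(18, 13) = 18 days

18 days


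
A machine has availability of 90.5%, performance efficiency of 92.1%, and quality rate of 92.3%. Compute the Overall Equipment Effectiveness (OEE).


Formula: OEE = Availability * Performance * Quality / 10000
A * P = 90.5% * 92.1% / 100 = 83.35%
OEE = 83.35% * 92.3% / 100 = 76.9%

76.9%


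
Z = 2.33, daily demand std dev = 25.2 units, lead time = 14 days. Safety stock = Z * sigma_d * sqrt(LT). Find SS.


Formula: SS = z * sigma_d * sqrt(LT)
sqrt(LT) = sqrt(14) = 3.7417
SS = 2.33 * 25.2 * 3.7417
SS = 219.7 units

219.7 units


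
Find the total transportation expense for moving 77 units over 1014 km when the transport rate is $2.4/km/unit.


TC = dist * cost * units = 1014 * 2.4 * 77 = $187387.20

$187387.20


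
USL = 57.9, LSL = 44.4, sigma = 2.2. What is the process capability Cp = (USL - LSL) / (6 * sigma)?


Cp = (57.9 - 44.4) / (6 * 2.2)

1.02


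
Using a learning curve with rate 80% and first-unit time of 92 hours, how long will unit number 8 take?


Formula: T_n = T_1 * (learning_rate)^(log2(n)) where learning_rate = rate/100
Doublings = log2(8) = 3
T_n = 92 * 0.8^3
T_n = 92 * 0.512 = 47.1 hours

47.1 hours


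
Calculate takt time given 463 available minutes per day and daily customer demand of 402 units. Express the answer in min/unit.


Formula: Takt Time = Available Production Time / Customer Demand
Takt = 463 min/day / 402 units/day
Takt = 1.15 min/unit

1.15 min/unit


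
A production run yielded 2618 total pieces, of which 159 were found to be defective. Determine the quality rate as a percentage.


Formula: Quality Rate = Good Pieces / Total Pieces * 100
Good pieces = 2618 - 159 = 2459
QR = 2459 / 2618 * 100 = 93.9%

93.9%


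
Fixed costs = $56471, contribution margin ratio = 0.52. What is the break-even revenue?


Formula: BER = Fixed Costs / Contribution Margin Ratio
BER = $56471 / 0.52
BER = $108598.08 (to the nearest cent)

$108598.08


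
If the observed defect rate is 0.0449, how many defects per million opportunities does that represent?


DPMO = defect_rate * 1000000 = 0.0449 * 1000000

44900


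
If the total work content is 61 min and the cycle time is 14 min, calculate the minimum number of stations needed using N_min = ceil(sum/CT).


Formula: N_min = ceil(Sum of Task Times / Cycle Time)
N_min = ceil(61 min / 14 min) = ceil(4.3571)
N_min = 5 stations

5


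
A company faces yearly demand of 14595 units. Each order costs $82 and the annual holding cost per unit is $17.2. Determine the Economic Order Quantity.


Formula: EOQ = sqrt(2 * D * S / H)
Numerator: 2 * 14595 * 82 = 2393580
2DS/H = 2393580 / 17.2 = 139161.6
EOQ = sqrt(139161.6) = 373.0 units

373.0 units


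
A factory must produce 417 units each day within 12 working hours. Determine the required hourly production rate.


Formula: Production Rate = Daily Demand / Available Hours
Rate = 417 units/day / 12 hours/day
Rate = 34.8 units/hour

34.8 units/hour


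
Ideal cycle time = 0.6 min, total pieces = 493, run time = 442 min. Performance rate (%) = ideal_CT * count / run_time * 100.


Formula: Performance = (Ideal CT * Total Count) / Run Time * 100
Ideal output time = 0.6 * 493 = 295.8 min
Performance = 295.8 / 442 * 100 = 66.9%

66.9%


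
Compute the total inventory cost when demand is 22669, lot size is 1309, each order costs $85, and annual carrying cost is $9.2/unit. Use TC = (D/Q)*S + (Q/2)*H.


TC = 22669/1309 * 85 + 1309/2 * 9.2

$7493.41


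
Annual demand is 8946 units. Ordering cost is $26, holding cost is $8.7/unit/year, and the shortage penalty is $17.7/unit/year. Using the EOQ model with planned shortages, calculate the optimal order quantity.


Formula: EOQ* = sqrt(2DS/H) * sqrt((H+P)/P)
Base EOQ = sqrt(2*8946*26/8.7) = 231.24 units
Correction = sqrt((8.7+17.7)/17.7) = 1.22128
EOQ* = 231.24 * 1.22128 = 282.4 units

282.4 units


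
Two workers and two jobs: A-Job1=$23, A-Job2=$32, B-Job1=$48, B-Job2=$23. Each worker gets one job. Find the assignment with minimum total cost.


Option 1: A->1 + B->2 = $23 + $23 = $46
Option 2: A->2 + B->1 = $32 + $48 = $80
Min cost = min($46, $80) = $46

$46


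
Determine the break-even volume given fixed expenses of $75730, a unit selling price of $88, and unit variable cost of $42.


Formula: BEQ = Fixed Costs / (Price - Variable Cost)
Contribution margin = $88 - $42 = $46/unit
BEQ = ceil($75730 / $46/unit) = ceil(1646.3) = 1647 units

1647 units


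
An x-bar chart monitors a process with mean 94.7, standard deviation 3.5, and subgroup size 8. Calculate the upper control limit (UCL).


UCL = 94.7 + 3 * 3.5 / sqrt(8)

98.41


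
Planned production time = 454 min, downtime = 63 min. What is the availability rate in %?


Formula: Availability = (Planned Time - Downtime) / Planned Time * 100
Uptime = 454 - 63 = 391 min
Availability = 391 / 454 * 100 = 86.1%

86.1%


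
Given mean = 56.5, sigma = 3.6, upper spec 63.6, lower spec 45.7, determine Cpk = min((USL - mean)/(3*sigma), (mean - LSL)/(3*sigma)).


Cpu = (63.6 - 56.5) / (3 * 3.6) = 0.66
Cpl = (56.5 - 45.7) / (3 * 3.6) = 1.0
Cpk = min(0.66, 1.0) = 0.66

0.66


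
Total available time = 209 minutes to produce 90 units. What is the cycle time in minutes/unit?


Formula: CT = Available Time / Number of Units
CT = 209 min / 90 units
CT = 2.32 min/unit

2.32 min/unit


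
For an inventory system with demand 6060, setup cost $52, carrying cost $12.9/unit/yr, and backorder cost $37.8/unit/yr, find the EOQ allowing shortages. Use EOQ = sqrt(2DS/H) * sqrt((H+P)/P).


Formula: EOQ* = sqrt(2DS/H) * sqrt((H+P)/P)
Base EOQ = sqrt(2*6060*52/12.9) = 221.03 units
Correction = sqrt((12.9+37.8)/37.8) = 1.15813
EOQ* = 221.03 * 1.15813 = 256.0 units

256.0 units


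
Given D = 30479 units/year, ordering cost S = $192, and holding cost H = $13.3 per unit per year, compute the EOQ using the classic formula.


Formula: EOQ = sqrt(2 * D * S / H)
Numerator: 2 * 30479 * 192 = 11703936
2DS/H = 11703936 / 13.3 = 879995.2
EOQ = sqrt(879995.2) = 938.1 units

938.1 units


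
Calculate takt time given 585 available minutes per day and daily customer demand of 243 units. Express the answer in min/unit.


Formula: Takt Time = Available Production Time / Customer Demand
Takt = 585 min/day / 243 units/day
Takt = 2.41 min/unit

2.41 min/unit


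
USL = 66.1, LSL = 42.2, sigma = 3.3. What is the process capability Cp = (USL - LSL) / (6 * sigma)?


Cp = (66.1 - 42.2) / (6 * 3.3)

1.21


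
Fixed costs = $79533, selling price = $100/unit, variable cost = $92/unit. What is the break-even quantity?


Formula: BEQ = Fixed Costs / (Price - Variable Cost)
Contribution margin = $100 - $92 = $8/unit
BEQ = ceil($79533 / $8/unit) = ceil(9941.62) = 9942 units

9942 units


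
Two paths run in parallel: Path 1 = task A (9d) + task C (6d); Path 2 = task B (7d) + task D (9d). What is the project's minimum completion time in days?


Path 1 = 9 + 6 = 15 days
Path 2 = 7 + 9 = 16 days
Duration = max(15, 16) = 16 days

16 days
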